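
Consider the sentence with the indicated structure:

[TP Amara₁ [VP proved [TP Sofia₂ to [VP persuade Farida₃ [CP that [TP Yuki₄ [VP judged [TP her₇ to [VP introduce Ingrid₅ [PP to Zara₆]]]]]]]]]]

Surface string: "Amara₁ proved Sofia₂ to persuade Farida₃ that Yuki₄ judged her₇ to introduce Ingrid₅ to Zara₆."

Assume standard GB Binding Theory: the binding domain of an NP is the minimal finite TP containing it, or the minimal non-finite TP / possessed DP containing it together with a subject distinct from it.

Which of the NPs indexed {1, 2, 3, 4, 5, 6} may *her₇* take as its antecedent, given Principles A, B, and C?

{1, 2, 3}

*her* is a pronoun, so Principle B applies: it must be free in its binding domain.
Binding domain of *her₇*: the embedded TP, whose subject is Yuki₄.
*Amara₁* c-commands the pronoun but from outside its binding domain, and is not c-commanded by it → coindexation permitted.
*Sofia₂* c-commands the pronoun but from outside its binding domain, and is not c-commanded by it → coindexation permitted.
*Farida₃* c-commands the pronoun but from outside its binding domain, and is not c-commanded by it → coindexation permitted.
*Yuki₄* c-commands the pronoun within its binding domain → coindexation would violate Principle B.
*Ingrid₅*: the pronoun c-commands this R-expression → coindexation would violate Principle C on *Ingrid₅*.
*Zara₆*: the pronoun c-commands this R-expression → coindexation would violate Principle C on *Zara₆*.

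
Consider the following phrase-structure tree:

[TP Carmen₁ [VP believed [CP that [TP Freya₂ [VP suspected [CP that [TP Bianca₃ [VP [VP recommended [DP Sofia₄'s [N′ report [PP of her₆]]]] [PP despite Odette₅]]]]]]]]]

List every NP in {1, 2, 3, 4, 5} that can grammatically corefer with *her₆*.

{1, 2, 3, 5}

*her* is a pronoun, so Principle B applies: it must be free in its binding domain.
Binding domain of *her₆*: the possessed DP, whose subject is Sofia₄.
*Carmen₁* c-commands the pronoun but from outside its binding domain, and is not c-commanded by it → coindexation permitted.
*Freya₂* c-commands the pronoun but from outside its binding domain, and is not c-commanded by it → coindexation permitted.
*Bianca₃* c-commands the pronoun but from outside its binding domain, and is not c-commanded by it → coindexation permitted.
*Sofia₄* c-commands the pronoun within its binding domain → coindexation would violate Principle B.
*Odette₅* and the pronoun do not c-command one another → neither Principle B nor Principle C is at stake; coindexation permitted.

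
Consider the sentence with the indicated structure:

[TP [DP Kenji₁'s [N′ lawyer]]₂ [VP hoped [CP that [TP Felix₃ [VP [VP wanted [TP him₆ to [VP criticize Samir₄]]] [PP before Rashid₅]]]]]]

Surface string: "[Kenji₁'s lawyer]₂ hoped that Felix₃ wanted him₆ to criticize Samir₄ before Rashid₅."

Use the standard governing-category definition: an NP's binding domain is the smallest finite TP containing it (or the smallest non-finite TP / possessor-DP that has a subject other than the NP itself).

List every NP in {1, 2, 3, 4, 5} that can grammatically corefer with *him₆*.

*him* is a pronoun, so Principle B applies: it must be free in its binding domain.
Binding domain of *him₆*: the embedded TP, whose subject is Felix₃.
*Kenji₁* and the pronoun do not c-command one another → neither Principle B nor Principle C is at stake; coindexation permitted.
*[Kenji₁'s lawyer]₂* c-commands the pronoun but from outside its binding domain, and is not c-commanded by it → coindexation permitted.
*Felix₃* c-commands the pronoun within its binding domain → coindexation would violate Principle B.
*Samir₄*: the pronoun c-commands this R-expression → coindexation would violate Principle C on *Samir₄*.
*Rashid₅* and the pronoun do not c-command one another → neither Principle B nor Principle C is at stake; coindexation permitted.

{1, 2, 5}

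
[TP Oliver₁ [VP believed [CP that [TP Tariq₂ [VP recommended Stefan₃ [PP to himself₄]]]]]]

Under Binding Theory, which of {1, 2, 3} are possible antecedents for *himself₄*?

{2, 3}

*himself* is an anaphor, so Principle A applies: it must be bound in its binding domain.
Binding domain of *himself₄*: the embedded TP, whose subject is Tariq₂.
*Oliver₁* c-commands the anaphor but is outside its binding domain → cannot satisfy Principle A.
*Tariq₂* c-commands the anaphor within its binding domain → licit binder.
*Stefan₃* c-commands the anaphor within its binding domain → licit binder.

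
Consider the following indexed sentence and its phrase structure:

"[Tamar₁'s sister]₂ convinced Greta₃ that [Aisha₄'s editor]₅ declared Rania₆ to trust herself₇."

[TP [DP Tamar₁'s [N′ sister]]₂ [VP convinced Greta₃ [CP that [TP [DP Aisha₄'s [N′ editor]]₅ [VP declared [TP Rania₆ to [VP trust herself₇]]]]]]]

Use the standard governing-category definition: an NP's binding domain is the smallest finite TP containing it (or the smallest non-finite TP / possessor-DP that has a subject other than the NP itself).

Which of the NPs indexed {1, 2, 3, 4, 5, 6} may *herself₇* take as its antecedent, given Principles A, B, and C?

*herself* is an anaphor, so Principle A applies: it must be bound in its binding domain.
Binding domain of *herself₇*: the embedded TP, whose subject is Rania₆.
*Tamar₁* does not c-command the anaphor → cannot bind it.
*[Tamar₁'s sister]₂* c-commands the anaphor but is outside its binding domain → cannot satisfy Principle A.
*Greta₃* c-commands the anaphor but is outside its binding domain → cannot satisfy Principle A.
*Aisha₄* does not c-command the anaphor → cannot bind it.
*[Aisha₄'s editor]₅* c-commands the anaphor but is outside its binding domain → cannot satisfy Principle A.
*Rania₆* c-commands the anaphor within its binding domain → licit binder.

{6}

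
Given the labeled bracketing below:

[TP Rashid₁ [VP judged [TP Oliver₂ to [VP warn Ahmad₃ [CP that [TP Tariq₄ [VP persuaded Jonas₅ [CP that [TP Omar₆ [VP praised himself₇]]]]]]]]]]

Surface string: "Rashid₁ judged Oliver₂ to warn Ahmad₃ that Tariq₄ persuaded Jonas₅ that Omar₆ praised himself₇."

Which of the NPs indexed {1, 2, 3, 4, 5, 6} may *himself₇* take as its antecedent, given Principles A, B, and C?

{6}

*himself* is an anaphor, so Principle A applies: it must be bound in its binding domain.
Binding domain of *himself₇*: the embedded TP, whose subject is Omar₆.
*Rashid₁* c-commands the anaphor but is outside its binding domain → cannot satisfy Principle A.
*Oliver₂* c-commands the anaphor but is outside its binding domain → cannot satisfy Principle A.
*Ahmad₃* c-commands the anaphor but is outside its binding domain → cannot satisfy Principle A.
*Tariq₄* c-commands the anaphor but is outside its binding domain → cannot satisfy Principle A.
*Jonas₅* c-commands the anaphor but is outside its binding domain → cannot satisfy Principle A.
*Omar₆* c-commands the anaphor within its binding domain → licit binder.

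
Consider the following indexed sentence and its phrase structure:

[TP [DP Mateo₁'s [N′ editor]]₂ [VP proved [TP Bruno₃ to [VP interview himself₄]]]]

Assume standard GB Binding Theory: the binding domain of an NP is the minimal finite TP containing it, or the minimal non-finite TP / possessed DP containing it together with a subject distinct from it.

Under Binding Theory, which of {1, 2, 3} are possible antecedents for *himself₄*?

*himself* is an anaphor, so Principle A applies: it must be bound in its binding domain.
Binding domain of *himself₄*: the embedded TP, whose subject is Bruno₃.
*Mateo₁* does not c-command the anaphor → cannot bind it.
*[Mateo₁'s editor]₂* c-commands the anaphor but is outside its binding domain → cannot satisfy Principle A.
*Bruno₃* c-commands the anaphor within its binding domain → licit binder.

{3}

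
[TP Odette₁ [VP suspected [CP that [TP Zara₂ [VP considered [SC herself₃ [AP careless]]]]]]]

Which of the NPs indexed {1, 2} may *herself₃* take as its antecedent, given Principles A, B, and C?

{2}

*herself* is an anaphor, so Principle A applies: it must be bound in its binding domain.
Binding domain of *herself₃*: the embedded TP, whose subject is Zara₂.
*Odette₁* c-commands the anaphor but is outside its binding domain → cannot satisfy Principle A.
*Zara₂* c-commands the anaphor within its binding domain → licit binder.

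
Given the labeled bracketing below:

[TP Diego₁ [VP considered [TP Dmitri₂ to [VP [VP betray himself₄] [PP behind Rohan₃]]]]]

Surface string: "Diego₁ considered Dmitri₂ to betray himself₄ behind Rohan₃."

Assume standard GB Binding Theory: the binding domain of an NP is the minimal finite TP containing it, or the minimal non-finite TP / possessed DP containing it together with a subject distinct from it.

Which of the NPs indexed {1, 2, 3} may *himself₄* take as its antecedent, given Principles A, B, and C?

{2}

*himself* is an anaphor, so Principle A applies: it must be bound in its binding domain.
Binding domain of *himself₄*: the embedded TP, whose subject is Dmitri₂.
*Diego₁* c-commands the anaphor but is outside its binding domain → cannot satisfy Principle A.
*Dmitri₂* c-commands the anaphor within its binding domain → licit binder.
*Rohan₃* does not c-command the anaphor → cannot bind it.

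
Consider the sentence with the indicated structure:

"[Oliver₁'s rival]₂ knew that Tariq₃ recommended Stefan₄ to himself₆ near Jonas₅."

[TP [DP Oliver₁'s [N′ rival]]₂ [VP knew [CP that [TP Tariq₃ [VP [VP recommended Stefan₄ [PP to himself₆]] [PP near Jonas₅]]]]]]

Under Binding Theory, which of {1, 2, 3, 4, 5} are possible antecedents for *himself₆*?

{3, 4}

*himself* is an anaphor, so Principle A applies: it must be bound in its binding domain.
Binding domain of *himself₆*: the embedded TP, whose subject is Tariq₃.
*Oliver₁* does not c-command the anaphor → cannot bind it.
*[Oliver₁'s rival]₂* c-commands the anaphor but is outside its binding domain → cannot satisfy Principle A.
*Tariq₃* c-commands the anaphor within its binding domain → licit binder.
*Stefan₄* c-commands the anaphor within its binding domain → licit binder.
*Jonas₅* does not c-command the anaphor → cannot bind it.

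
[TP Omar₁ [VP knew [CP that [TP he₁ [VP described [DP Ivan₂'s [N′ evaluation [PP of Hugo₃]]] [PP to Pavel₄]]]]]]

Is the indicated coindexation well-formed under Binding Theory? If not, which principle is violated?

grammatical

The two coindexed NPs are *Omar₁* and *he₁*.
*he₁* is a pronoun; nothing c-commands it within its binding domain (the embedded TP.), so Principle B holds trivially.
*Omar₁* is an R-expression; *he₁* does not c-command it, and no other NP shares its index, so Principle C is satisfied.
All principles are respected.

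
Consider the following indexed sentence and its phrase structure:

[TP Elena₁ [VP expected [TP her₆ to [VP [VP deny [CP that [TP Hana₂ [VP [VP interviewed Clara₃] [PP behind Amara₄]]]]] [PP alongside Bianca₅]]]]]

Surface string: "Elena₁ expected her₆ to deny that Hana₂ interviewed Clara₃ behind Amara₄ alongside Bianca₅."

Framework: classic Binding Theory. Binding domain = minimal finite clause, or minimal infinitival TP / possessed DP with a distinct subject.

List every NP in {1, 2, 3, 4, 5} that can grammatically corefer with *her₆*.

*her* is a pronoun, so Principle B applies: it must be free in its binding domain.
Binding domain of *her₆*: the matrix TP, whose subject is Elena₁.
*Elena₁* c-commands the pronoun within its binding domain → coindexation would violate Principle B.
*Hana₂*: the pronoun c-commands this R-expression → coindexation would violate Principle C on *Hana₂*.
*Clara₃*: the pronoun c-commands this R-expression → coindexation would violate Principle C on *Clara₃*.
*Amara₄*: the pronoun c-commands this R-expression → coindexation would violate Principle C on *Amara₄*.
*Bianca₅*: the pronoun c-commands this R-expression → coindexation would violate Principle C on *Bianca₅*.

none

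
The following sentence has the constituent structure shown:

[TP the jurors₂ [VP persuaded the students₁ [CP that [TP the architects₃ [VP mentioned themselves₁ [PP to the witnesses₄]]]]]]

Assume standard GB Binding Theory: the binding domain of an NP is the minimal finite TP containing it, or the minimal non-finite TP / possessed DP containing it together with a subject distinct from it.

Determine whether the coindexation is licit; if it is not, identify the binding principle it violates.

Principle A

The two coindexed NPs are *the students₁* and *themselves₁*.
*themselves₁* is an anaphor. Principle A requires it to be bound within its binding domain — the embedded TP, whose subject is the architects₃.
Within that domain it is c-commanded by *the architects₃*, which does not share its index.
*the students₁* does c-command the anaphor, but from outside its binding domain.
The anaphor is unbound in its domain → Principle A violation.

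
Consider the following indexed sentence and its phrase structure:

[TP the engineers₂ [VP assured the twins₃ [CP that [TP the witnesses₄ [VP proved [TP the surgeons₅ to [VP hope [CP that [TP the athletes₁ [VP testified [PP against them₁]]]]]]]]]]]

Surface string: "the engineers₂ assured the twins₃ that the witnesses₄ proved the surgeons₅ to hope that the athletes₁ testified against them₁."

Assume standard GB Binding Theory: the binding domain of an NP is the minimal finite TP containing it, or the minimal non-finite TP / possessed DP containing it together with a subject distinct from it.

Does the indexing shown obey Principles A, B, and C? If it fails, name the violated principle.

The two coindexed NPs are *the athletes₁* and *them₁*.
*them₁* is a pronoun. Its binding domain is the embedded TP, whose subject is the athletes₁.
*the athletes₁* c-commands it within that domain and carries the same index.
The pronoun is locally bound → Principle B violation.

Principle B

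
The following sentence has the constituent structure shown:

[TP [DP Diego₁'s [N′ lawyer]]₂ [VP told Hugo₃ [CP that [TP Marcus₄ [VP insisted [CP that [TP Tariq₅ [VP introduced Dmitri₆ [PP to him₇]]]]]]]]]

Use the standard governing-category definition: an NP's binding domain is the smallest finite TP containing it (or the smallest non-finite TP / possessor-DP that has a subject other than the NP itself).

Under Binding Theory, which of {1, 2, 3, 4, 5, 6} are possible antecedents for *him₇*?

*him* is a pronoun, so Principle B applies: it must be free in its binding domain.
Binding domain of *him₇*: the embedded TP, whose subject is Tariq₅.
*Diego₁* and the pronoun do not c-command one another → neither Principle B nor Principle C is at stake; coindexation permitted.
*[Diego₁'s lawyer]₂* c-commands the pronoun but from outside its binding domain, and is not c-commanded by it → coindexation permitted.
*Hugo₃* c-commands the pronoun but from outside its binding domain, and is not c-commanded by it → coindexation permitted.
*Marcus₄* c-commands the pronoun but from outside its binding domain, and is not c-commanded by it → coindexation permitted.
*Tariq₅* c-commands the pronoun within its binding domain → coindexation would violate Principle B.
*Dmitri₆* c-commands the pronoun within its binding domain → coindexation would violate Principle B.

{1, 2, 3, 4}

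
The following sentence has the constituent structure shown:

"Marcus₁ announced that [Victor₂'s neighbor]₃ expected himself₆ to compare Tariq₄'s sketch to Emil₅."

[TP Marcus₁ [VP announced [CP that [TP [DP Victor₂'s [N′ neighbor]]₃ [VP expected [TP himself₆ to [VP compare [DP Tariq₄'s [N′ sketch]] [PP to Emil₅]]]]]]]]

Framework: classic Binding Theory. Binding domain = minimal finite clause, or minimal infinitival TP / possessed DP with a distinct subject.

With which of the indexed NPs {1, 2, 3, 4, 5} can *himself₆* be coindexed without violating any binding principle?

{3}

*himself* is an anaphor, so Principle A applies: it must be bound in its binding domain.
Binding domain of *himself₆*: the embedded TP, whose subject is [Victor₂'s neighbor]₃.
*Marcus₁* c-commands the anaphor but is outside its binding domain → cannot satisfy Principle A.
*Victor₂* does not c-command the anaphor → cannot bind it.
*[Victor₂'s neighbor]₃* c-commands the anaphor within its binding domain → licit binder.
*Tariq₄* does not c-command the anaphor → cannot bind it.
*Emil₅* does not c-command the anaphor → cannot bind it.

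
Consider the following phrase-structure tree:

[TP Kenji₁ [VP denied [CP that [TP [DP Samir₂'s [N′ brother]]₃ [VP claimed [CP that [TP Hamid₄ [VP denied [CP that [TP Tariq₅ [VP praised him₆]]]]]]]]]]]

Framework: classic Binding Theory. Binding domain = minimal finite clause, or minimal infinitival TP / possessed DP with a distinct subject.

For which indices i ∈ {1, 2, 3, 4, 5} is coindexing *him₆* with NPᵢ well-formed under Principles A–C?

{1, 2, 3, 4}

*him* is a pronoun, so Principle B applies: it must be free in its binding domain.
Binding domain of *him₆*: the embedded TP, whose subject is Tariq₅.
*Kenji₁* c-commands the pronoun but from outside its binding domain, and is not c-commanded by it → coindexation permitted.
*Samir₂* and the pronoun do not c-command one another → neither Principle B nor Principle C is at stake; coindexation permitted.
*[Samir₂'s brother]₃* c-commands the pronoun but from outside its binding domain, and is not c-commanded by it → coindexation permitted.
*Hamid₄* c-commands the pronoun but from outside its binding domain, and is not c-commanded by it → coindexation permitted.
*Tariq₅* c-commands the pronoun within its binding domain → coindexation would violate Principle B.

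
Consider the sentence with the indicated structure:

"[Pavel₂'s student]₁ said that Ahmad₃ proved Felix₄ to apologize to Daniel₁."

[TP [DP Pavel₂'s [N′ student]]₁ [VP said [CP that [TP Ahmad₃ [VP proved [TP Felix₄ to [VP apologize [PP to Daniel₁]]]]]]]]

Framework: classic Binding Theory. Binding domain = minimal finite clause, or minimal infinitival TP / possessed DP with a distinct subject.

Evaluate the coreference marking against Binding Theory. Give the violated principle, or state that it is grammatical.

The two coindexed NPs are *[Pavel₂'s student]₁* and *Daniel₁*.
*Daniel₁* is an R-expression. Principle C requires it to be free everywhere.
*[Pavel₂'s student]₁* c-commands it and carries the same index.
The R-expression is bound → Principle C violation.

Principle C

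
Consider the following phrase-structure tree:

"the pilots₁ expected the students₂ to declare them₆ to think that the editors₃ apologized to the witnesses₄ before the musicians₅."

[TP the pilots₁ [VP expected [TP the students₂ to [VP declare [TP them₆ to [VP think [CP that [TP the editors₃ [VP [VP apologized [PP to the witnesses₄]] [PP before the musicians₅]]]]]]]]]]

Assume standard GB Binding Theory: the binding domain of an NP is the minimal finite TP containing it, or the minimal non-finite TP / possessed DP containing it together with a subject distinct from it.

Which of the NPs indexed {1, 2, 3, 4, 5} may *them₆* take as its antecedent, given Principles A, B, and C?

{1}

*them* is a pronoun, so Principle B applies: it must be free in its binding domain.
Binding domain of *them₆*: the embedded TP, whose subject is the students₂.
*the pilots₁* c-commands the pronoun but from outside its binding domain, and is not c-commanded by it → coindexation permitted.
*the students₂* c-commands the pronoun within its binding domain → coindexation would violate Principle B.
*the editors₃*: the pronoun c-commands this R-expression → coindexation would violate Principle C on *the editors₃*.
*the witnesses₄*: the pronoun c-commands this R-expression → coindexation would violate Principle C on *the witnesses₄*.
*the musicians₅*: the pronoun c-commands this R-expression → coindexation would violate Principle C on *the musicians₅*.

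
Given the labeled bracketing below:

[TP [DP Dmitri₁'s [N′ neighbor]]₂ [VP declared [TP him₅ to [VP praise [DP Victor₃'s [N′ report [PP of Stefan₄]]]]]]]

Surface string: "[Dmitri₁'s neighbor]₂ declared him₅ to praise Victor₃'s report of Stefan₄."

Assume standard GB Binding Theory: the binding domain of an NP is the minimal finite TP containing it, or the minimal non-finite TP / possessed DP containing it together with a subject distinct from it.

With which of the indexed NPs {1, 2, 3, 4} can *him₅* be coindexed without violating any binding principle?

{1}

*him* is a pronoun, so Principle B applies: it must be free in its binding domain.
Binding domain of *him₅*: the matrix TP, whose subject is [Dmitri₁'s neighbor]₂.
*Dmitri₁* and the pronoun do not c-command one another → neither Principle B nor Principle C is at stake; coindexation permitted.
*[Dmitri₁'s neighbor]₂* c-commands the pronoun within its binding domain → coindexation would violate Principle B.
*Victor₃*: the pronoun c-commands this R-expression → coindexation would violate Principle C on *Victor₃*.
*Stefan₄*: the pronoun c-commands this R-expression → coindexation would violate Principle C on *Stefan₄*.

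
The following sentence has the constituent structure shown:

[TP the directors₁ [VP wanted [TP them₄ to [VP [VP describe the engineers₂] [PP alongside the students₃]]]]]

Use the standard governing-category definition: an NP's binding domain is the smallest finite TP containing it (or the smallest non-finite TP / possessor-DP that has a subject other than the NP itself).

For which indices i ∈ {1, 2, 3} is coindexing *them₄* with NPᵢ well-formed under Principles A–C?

*them* is a pronoun, so Principle B applies: it must be free in its binding domain.
Binding domain of *them₄*: the matrix TP, whose subject is the directors₁.
*the directors₁* c-commands the pronoun within its binding domain → coindexation would violate Principle B.
*the engineers₂*: the pronoun c-commands this R-expression → coindexation would violate Principle C on *the engineers₂*.
*the students₃*: the pronoun c-commands this R-expression → coindexation would violate Principle C on *the students₃*.

none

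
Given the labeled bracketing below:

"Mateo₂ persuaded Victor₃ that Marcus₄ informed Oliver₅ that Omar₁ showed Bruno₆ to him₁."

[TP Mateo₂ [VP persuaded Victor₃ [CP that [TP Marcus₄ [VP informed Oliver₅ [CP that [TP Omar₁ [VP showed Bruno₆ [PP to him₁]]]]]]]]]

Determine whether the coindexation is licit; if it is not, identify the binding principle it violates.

Principle B

The two coindexed NPs are *Omar₁* and *him₁*.
*him₁* is a pronoun. Its binding domain is the embedded TP, whose subject is Omar₁.
*Omar₁* c-commands it within that domain and carries the same index.
The pronoun is locally bound → Principle B violation.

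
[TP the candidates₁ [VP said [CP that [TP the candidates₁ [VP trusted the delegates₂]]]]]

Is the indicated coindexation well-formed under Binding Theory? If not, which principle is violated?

The two coindexed NPs are *the candidates₁* (the higher occurrence) and *the candidates₁* (the lower occurrence).
*the candidates₁* (the lower occurrence) is an R-expression. Principle C requires it to be free everywhere.
*the candidates₁* (the higher occurrence) c-commands it and carries the same index.
The R-expression is bound → Principle C violation.

Principle C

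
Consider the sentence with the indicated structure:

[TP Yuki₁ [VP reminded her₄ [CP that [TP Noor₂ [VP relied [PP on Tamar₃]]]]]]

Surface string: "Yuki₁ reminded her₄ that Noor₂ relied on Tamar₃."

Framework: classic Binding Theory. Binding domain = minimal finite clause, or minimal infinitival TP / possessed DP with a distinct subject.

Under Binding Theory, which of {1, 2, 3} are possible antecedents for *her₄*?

none

*her* is a pronoun, so Principle B applies: it must be free in its binding domain.
Binding domain of *her₄*: the matrix TP, whose subject is Yuki₁.
*Yuki₁* c-commands the pronoun within its binding domain → coindexation would violate Principle B.
*Noor₂*: the pronoun c-commands this R-expression → coindexation would violate Principle C on *Noor₂*.
*Tamar₃*: the pronoun c-commands this R-expression → coindexation would violate Principle C on *Tamar₃*.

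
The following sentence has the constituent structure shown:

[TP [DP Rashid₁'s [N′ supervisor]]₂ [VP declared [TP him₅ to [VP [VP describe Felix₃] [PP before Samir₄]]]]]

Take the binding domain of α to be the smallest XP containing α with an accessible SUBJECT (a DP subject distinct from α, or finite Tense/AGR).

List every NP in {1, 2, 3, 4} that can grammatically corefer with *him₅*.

{1}

*him* is a pronoun, so Principle B applies: it must be free in its binding domain.
Binding domain of *him₅*: the matrix TP, whose subject is [Rashid₁'s supervisor]₂.
*Rashid₁* and the pronoun do not c-command one another → neither Principle B nor Principle C is at stake; coindexation permitted.
*[Rashid₁'s supervisor]₂* c-commands the pronoun within its binding domain → coindexation would violate Principle B.
*Felix₃*: the pronoun c-commands this R-expression → coindexation would violate Principle C on *Felix₃*.
*Samir₄*: the pronoun c-commands this R-expression → coindexation would violate Principle C on *Samir₄*.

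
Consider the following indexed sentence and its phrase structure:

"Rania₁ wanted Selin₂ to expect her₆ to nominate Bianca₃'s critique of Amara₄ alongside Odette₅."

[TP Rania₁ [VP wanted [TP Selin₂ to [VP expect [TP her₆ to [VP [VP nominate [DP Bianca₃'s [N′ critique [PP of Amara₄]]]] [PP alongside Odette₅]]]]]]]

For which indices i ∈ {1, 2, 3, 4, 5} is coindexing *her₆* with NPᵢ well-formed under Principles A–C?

{1}

*her* is a pronoun, so Principle B applies: it must be free in its binding domain.
Binding domain of *her₆*: the embedded TP, whose subject is Selin₂.
*Rania₁* c-commands the pronoun but from outside its binding domain, and is not c-commanded by it → coindexation permitted.
*Selin₂* c-commands the pronoun within its binding domain → coindexation would violate Principle B.
*Bianca₃*: the pronoun c-commands this R-expression → coindexation would violate Principle C on *Bianca₃*.
*Amara₄*: the pronoun c-commands this R-expression → coindexation would violate Principle C on *Amara₄*.
*Odette₅*: the pronoun c-commands this R-expression → coindexation would violate Principle C on *Odette₅*.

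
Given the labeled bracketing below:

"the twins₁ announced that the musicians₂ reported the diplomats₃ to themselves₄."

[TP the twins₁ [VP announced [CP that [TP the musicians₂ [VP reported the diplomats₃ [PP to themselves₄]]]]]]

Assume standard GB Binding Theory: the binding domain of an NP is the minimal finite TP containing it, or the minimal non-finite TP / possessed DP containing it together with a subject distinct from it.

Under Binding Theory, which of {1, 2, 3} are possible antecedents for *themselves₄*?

*themselves* is an anaphor, so Principle A applies: it must be bound in its binding domain.
Binding domain of *themselves₄*: the embedded TP, whose subject is the musicians₂.
*the twins₁* c-commands the anaphor but is outside its binding domain → cannot satisfy Principle A.
*the musicians₂* c-commands the anaphor within its binding domain → licit binder.
*the diplomats₃* c-commands the anaphor within its binding domain → licit binder.

{2, 3}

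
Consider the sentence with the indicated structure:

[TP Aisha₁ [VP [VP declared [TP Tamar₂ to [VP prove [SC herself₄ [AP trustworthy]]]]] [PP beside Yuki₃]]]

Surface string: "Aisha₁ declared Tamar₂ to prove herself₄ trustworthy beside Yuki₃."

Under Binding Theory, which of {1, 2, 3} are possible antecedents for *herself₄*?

*herself* is an anaphor, so Principle A applies: it must be bound in its binding domain.
Binding domain of *herself₄*: the embedded TP, whose subject is Tamar₂.
*Aisha₁* c-commands the anaphor but is outside its binding domain → cannot satisfy Principle A.
*Tamar₂* c-commands the anaphor within its binding domain → licit binder.
*Yuki₃* does not c-command the anaphor → cannot bind it.

{2}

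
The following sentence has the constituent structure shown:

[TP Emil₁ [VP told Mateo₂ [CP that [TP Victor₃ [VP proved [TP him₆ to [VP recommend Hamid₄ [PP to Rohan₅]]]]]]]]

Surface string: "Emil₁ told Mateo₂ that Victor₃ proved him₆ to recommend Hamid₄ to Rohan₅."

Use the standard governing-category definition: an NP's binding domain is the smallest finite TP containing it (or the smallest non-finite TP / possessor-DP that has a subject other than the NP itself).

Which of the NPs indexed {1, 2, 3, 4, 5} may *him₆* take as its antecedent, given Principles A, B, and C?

{1, 2}

*him* is a pronoun, so Principle B applies: it must be free in its binding domain.
Binding domain of *him₆*: the embedded TP, whose subject is Victor₃.
*Emil₁* c-commands the pronoun but from outside its binding domain, and is not c-commanded by it → coindexation permitted.
*Mateo₂* c-commands the pronoun but from outside its binding domain, and is not c-commanded by it → coindexation permitted.
*Victor₃* c-commands the pronoun within its binding domain → coindexation would violate Principle B.
*Hamid₄*: the pronoun c-commands this R-expression → coindexation would violate Principle C on *Hamid₄*.
*Rohan₅*: the pronoun c-commands this R-expression → coindexation would violate Principle C on *Rohan₅*.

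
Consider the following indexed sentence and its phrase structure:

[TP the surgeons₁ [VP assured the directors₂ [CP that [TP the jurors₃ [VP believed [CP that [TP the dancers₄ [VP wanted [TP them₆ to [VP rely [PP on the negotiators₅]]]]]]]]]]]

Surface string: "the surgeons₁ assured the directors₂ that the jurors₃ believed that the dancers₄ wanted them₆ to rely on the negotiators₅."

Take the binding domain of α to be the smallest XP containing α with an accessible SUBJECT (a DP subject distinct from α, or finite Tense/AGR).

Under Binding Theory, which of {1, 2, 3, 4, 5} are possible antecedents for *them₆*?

{1, 2, 3}

*them* is a pronoun, so Principle B applies: it must be free in its binding domain.
Binding domain of *them₆*: the embedded TP, whose subject is the dancers₄.
*the surgeons₁* c-commands the pronoun but from outside its binding domain, and is not c-commanded by it → coindexation permitted.
*the directors₂* c-commands the pronoun but from outside its binding domain, and is not c-commanded by it → coindexation permitted.
*the jurors₃* c-commands the pronoun but from outside its binding domain, and is not c-commanded by it → coindexation permitted.
*the dancers₄* c-commands the pronoun within its binding domain → coindexation would violate Principle B.
*the negotiators₅*: the pronoun c-commands this R-expression → coindexation would violate Principle C on *the negotiators₅*.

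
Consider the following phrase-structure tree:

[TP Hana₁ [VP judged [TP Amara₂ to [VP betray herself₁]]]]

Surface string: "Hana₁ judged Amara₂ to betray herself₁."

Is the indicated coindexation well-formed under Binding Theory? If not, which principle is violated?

The two coindexed NPs are *Hana₁* and *herself₁*.
*herself₁* is an anaphor. Principle A requires it to be bound within its binding domain — the embedded TP, whose subject is Amara₂.
Within that domain it is c-commanded by *Amara₂*, which does not share its index.
*Hana₁* does c-command the anaphor, but from outside its binding domain.
The anaphor is unbound in its domain → Principle A violation.

Principle A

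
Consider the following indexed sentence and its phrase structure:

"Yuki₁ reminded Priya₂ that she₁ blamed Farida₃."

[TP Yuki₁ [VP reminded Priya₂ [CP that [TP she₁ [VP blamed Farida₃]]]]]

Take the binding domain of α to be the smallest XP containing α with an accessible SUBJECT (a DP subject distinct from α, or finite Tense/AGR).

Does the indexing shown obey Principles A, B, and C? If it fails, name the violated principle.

grammatical

The two coindexed NPs are *Yuki₁* and *she₁*.
*she₁* is a pronoun; nothing c-commands it within its binding domain (the embedded TP.), so Principle B holds trivially.
*Yuki₁* is an R-expression; *she₁* does not c-command it, and no other NP shares its index, so Principle C is satisfied.
All principles are respected.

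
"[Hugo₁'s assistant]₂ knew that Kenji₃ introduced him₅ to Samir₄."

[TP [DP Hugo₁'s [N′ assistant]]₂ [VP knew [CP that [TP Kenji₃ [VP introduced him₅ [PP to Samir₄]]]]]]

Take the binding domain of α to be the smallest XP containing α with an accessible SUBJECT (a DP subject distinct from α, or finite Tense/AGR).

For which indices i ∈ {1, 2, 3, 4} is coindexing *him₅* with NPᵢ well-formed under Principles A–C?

{1, 2}

*him* is a pronoun, so Principle B applies: it must be free in its binding domain.
Binding domain of *him₅*: the embedded TP, whose subject is Kenji₃.
*Hugo₁* and the pronoun do not c-command one another → neither Principle B nor Principle C is at stake; coindexation permitted.
*[Hugo₁'s assistant]₂* c-commands the pronoun but from outside its binding domain, and is not c-commanded by it → coindexation permitted.
*Kenji₃* c-commands the pronoun within its binding domain → coindexation would violate Principle B.
*Samir₄*: the pronoun c-commands this R-expression → coindexation would violate Principle C on *Samir₄*.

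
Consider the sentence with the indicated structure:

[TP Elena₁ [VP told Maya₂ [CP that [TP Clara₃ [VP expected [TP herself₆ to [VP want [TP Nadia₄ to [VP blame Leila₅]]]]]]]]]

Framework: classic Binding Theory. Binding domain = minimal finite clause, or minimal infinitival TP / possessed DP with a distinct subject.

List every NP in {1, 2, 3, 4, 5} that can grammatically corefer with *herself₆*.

{3}

*herself* is an anaphor, so Principle A applies: it must be bound in its binding domain.
Binding domain of *herself₆*: the embedded TP, whose subject is Clara₃.
*Elena₁* c-commands the anaphor but is outside its binding domain → cannot satisfy Principle A.
*Maya₂* c-commands the anaphor but is outside its binding domain → cannot satisfy Principle A.
*Clara₃* c-commands the anaphor within its binding domain → licit binder.
*Nadia₄* does not c-command the anaphor → cannot bind it.
*Leila₅* does not c-command the anaphor → cannot bind it.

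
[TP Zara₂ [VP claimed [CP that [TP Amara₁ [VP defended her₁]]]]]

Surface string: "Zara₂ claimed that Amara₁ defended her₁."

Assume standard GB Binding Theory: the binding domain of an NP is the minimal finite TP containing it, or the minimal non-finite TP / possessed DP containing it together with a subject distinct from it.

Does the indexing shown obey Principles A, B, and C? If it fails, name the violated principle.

Principle B

The two coindexed NPs are *Amara₁* and *her₁*.
*her₁* is a pronoun. Its binding domain is the embedded TP, whose subject is Amara₁.
*Amara₁* c-commands it within that domain and carries the same index.
The pronoun is locally bound → Principle B violation.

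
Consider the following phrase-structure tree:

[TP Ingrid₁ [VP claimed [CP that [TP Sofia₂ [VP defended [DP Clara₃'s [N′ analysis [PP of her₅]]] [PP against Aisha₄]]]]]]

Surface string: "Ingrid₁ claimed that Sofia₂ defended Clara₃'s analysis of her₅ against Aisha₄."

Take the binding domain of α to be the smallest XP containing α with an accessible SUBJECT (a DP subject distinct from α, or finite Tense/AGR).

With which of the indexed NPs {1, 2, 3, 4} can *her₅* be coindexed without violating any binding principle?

*her* is a pronoun, so Principle B applies: it must be free in its binding domain.
Binding domain of *her₅*: the possessed DP, whose subject is Clara₃.
*Ingrid₁* c-commands the pronoun but from outside its binding domain, and is not c-commanded by it → coindexation permitted.
*Sofia₂* c-commands the pronoun but from outside its binding domain, and is not c-commanded by it → coindexation permitted.
*Clara₃* c-commands the pronoun within its binding domain → coindexation would violate Principle B.
*Aisha₄* and the pronoun do not c-command one another → neither Principle B nor Principle C is at stake; coindexation permitted.

{1, 2, 4}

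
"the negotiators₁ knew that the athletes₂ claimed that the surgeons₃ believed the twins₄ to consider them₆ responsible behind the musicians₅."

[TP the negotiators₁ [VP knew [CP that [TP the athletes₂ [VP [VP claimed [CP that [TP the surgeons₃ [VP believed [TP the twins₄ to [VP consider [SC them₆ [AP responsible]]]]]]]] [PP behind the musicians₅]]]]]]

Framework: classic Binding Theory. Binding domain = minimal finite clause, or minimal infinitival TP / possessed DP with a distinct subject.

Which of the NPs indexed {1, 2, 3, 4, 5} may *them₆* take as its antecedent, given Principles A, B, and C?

*them* is a pronoun, so Principle B applies: it must be free in its binding domain.
Binding domain of *them₆*: the embedded TP, whose subject is the twins₄.
*the negotiators₁* c-commands the pronoun but from outside its binding domain, and is not c-commanded by it → coindexation permitted.
*the athletes₂* c-commands the pronoun but from outside its binding domain, and is not c-commanded by it → coindexation permitted.
*the surgeons₃* c-commands the pronoun but from outside its binding domain, and is not c-commanded by it → coindexation permitted.
*the twins₄* c-commands the pronoun within its binding domain → coindexation would violate Principle B.
*the musicians₅* and the pronoun do not c-command one another → neither Principle B nor Principle C is at stake; coindexation permitted.

{1, 2, 3, 5}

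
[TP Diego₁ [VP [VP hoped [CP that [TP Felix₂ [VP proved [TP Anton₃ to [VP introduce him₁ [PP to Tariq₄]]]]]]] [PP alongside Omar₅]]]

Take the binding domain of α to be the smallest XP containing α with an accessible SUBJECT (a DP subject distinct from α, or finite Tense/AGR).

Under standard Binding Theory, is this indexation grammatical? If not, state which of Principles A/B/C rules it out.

grammatical

The two coindexed NPs are *Diego₁* and *him₁*.
*him₁* is a pronoun; its binding domain is the embedded TP, whose subject is Anton₃. Within that domain it is c-commanded only by *Anton₃*, which carries a different index — the pronoun is free locally, so Principle B holds.
*Diego₁* is an R-expression; *him₁* does not c-command it, and no other NP shares its index, so Principle C is satisfied.
All principles are respected.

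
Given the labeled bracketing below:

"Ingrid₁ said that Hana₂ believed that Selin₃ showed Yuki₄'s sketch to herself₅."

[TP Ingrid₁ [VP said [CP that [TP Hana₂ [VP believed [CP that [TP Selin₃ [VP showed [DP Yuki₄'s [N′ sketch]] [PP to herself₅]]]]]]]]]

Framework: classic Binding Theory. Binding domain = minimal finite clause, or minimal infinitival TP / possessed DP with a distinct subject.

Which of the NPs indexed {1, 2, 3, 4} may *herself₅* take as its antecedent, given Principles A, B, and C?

*herself* is an anaphor, so Principle A applies: it must be bound in its binding domain.
Binding domain of *herself₅*: the embedded TP, whose subject is Selin₃.
*Ingrid₁* c-commands the anaphor but is outside its binding domain → cannot satisfy Principle A.
*Hana₂* c-commands the anaphor but is outside its binding domain → cannot satisfy Principle A.
*Selin₃* c-commands the anaphor within its binding domain → licit binder.
*Yuki₄* does not c-command the anaphor → cannot bind it.

{3}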